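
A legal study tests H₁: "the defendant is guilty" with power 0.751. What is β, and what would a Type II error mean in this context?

β = 1 - power = 1 - 0.751 = 0.249. A Type II error is failing to reject H₀ when H₀ is false (false negative) — here, failing to conclude that the defendant is guilty when in fact it is true. Consequence: acquitting a guilty person.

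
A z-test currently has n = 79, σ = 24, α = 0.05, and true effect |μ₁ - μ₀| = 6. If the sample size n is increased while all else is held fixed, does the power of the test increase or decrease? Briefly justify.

Power increases: a larger n shrinks the standard error σ/√n, moving the sampling distribution under H₁ further from the critical value.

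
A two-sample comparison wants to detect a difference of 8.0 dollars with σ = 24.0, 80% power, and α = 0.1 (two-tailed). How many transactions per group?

n per group = 2(z_α/2 + z_β)²σ²/d² = 2×(1.645 + 0.84)²×24.0²/8.0² = 111.2 → n = 112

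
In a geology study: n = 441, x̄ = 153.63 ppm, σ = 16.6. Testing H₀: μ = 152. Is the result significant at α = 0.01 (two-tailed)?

z = (153.63 - 152)/(16.6/√441) = 2.062. Since |z| ≤ 2.576, not significant at α = 0.01.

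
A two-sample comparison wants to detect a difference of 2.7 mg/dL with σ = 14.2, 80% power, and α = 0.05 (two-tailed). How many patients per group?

n per group = 2(z_α/2 + z_β)²σ²/d² = 2×(1.96 + 0.84)²×14.2²/2.7² = 433.7 → n = 434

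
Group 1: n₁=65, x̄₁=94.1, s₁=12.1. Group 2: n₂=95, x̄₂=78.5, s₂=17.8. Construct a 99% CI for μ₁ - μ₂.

Difference = 15.6. SE = √(12.1²/65 + 17.8²/95) = 2.364. CI = (9.51, 21.69)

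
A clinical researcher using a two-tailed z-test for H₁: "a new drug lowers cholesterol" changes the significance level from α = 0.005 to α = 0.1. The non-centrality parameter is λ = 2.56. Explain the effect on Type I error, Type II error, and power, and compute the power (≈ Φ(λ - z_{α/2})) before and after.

Increasing α from 0.005 to 0.1:
• Type I error rate increases (α is the Type I rate by definition).
• Critical value moves from z_{α/2} = 2.807 to 1.645, so power = Φ(λ - z_{α/2}) goes from Φ(2.56 - 2.807) = 0.402 to Φ(2.56 - 1.645) = 0.82.
• Type II error rate β = 1 - power therefore decreases (0.598 → 0.18).
Appropriate when false negatives are costly — here, shelving an effective drug — patients miss out on a treatment that would have helped.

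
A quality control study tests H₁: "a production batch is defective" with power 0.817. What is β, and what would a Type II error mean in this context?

β = 1 - power = 1 - 0.817 = 0.183. A Type II error is failing to reject H₀ when H₀ is false (false negative) — here, failing to conclude that a production batch is defective when in fact it is true. Consequence: shipping a defective batch — faulty products reach customers.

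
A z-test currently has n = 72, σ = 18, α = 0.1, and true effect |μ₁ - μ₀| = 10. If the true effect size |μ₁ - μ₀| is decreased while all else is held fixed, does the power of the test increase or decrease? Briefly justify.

Power decreases: a smaller true effect decreases the non-centrality λ = |μ₁ - μ₀|/(σ/√n).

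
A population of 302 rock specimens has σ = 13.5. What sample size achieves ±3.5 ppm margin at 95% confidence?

Without FPC: n₀ = (1.96×13.5/3.5)² = 57.154. With FPC: n = n₀N/(n₀+N-1) = 48.2 → n = 49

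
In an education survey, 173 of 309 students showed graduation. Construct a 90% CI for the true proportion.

p̂ = 0.56. CI = p̂ ± z*√(p̂(1-p̂)/n) = (0.513, 0.606)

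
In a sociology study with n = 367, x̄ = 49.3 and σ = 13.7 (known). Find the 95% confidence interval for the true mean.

CI = x̄ ± z*(σ/√n) = 49.3 ± 1.96(13.7/√367) = 49.3 ± 1.4 = (47.9, 50.7)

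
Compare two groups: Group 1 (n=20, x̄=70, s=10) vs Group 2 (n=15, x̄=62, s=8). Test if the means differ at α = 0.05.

Pooled sp = 9.2. t = 2.545, df = 33. Critical t = ±2.035. Reject H₀.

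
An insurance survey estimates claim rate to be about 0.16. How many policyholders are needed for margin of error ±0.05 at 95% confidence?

n = z²p(1-p)/E² = 1.96²×0.16×0.84/0.05² = 206.5 → n = 207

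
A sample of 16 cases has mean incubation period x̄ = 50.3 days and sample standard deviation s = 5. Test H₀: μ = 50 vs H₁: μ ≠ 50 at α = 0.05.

t = (x̄ - μ₀)/(s/√n) = (50.3 - 50)/(5/√16) = 0.24. df = 15, critical t = ±2.131. Fail to reject H₀.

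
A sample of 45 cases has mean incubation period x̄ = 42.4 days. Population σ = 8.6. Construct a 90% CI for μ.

CI = x̄ ± z*(σ/√n) = 42.4 ± 1.645(8.6/√45) = 42.4 ± 2.11 = (40.29, 44.51)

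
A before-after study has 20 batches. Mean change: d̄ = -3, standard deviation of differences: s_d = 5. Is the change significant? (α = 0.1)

t = d̄/(s_d/√n) = -3/(5/√20) = -2.683. df = 19, critical t = ±1.729. Reject H₀.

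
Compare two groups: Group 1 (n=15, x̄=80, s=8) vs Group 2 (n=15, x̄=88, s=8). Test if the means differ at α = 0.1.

Pooled sp = 8.0. t = -2.739, df = 28. Critical t = ±1.701. Reject H₀.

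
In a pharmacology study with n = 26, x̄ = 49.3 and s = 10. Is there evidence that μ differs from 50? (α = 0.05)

t = (x̄ - μ₀)/(s/√n) = (49.3 - 50)/(10/√26) = -0.357. df = 25, critical t = ±2.06. Fail to reject H₀.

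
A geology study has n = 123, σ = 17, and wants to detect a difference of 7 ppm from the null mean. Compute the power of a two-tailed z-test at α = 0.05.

SE = σ/√n = 17/√123 = 1.533. Non-centrality λ = d/SE = 7/1.533 = 4.567. Power ≈ Φ(λ - z_{α/2}) = Φ(4.567 - 1.96) = Φ(2.607) = 0.995.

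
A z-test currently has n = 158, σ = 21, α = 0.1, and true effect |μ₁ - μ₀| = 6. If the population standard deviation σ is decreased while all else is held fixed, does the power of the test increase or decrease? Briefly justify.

Power increases: a smaller σ shrinks the standard error σ/√n, moving the sampling distribution under H₁ further from the critical value.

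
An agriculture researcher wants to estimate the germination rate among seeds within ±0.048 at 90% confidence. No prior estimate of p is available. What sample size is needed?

Conservative approach: use p = 0.5 (maximizes p(1-p) = 0.25). n = z²(0.25)/E² = 1.645²×0.25/0.048² = 293.6 → n = 294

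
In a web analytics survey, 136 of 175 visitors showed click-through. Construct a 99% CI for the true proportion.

p̂ = 0.777. CI = p̂ ± z*√(p̂(1-p̂)/n) = (0.696, 0.858)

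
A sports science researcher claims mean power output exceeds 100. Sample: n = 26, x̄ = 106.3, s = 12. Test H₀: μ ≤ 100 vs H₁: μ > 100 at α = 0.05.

t = (106.3 - 100)/(12/√26) = 2.677, df = 25. Critical t = 1.708. Reject H₀.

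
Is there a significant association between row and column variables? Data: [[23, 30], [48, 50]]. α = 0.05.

χ² = 0.43. df = 1, critical = 3.841. Fail to reject H₀. No evidence of dependence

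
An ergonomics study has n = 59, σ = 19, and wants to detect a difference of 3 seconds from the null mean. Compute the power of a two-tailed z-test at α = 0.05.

SE = σ/√n = 19/√59 = 2.474. Non-centrality λ = d/SE = 3/2.474 = 1.213. Power ≈ Φ(λ - z_{α/2}) = Φ(1.213 - 1.96) = Φ(-0.747) = 0.227.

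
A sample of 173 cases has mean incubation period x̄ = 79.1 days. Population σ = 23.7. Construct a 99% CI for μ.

CI = x̄ ± z*(σ/√n) = 79.1 ± 2.576(23.7/√173) = 79.1 ± 4.64 = (74.46, 83.74)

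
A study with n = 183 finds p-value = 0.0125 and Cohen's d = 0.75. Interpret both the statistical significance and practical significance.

Statistically significant (p = 0.0125 < 0.05). Cohen's d = 0.75 indicates a medium effect size. Both statistical and practical significance should be considered.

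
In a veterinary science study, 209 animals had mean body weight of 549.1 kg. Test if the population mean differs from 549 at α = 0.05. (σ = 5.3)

z = (x̄ - μ₀)/(σ/√n) = (549.1 - 549)/(5.3/√209) = 0.273. Critical value: ±1.96. Since |0.273| ≤ 1.96, Fail to reject H₀.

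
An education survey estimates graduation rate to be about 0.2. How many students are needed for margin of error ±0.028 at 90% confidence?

n = z²p(1-p)/E² = 1.645²×0.2×0.8/0.028² = 552.2 → n = 553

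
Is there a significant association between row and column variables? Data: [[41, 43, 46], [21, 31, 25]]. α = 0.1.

χ² = 1.112. df = 2, critical = 4.605. Fail to reject H₀. No evidence of dependence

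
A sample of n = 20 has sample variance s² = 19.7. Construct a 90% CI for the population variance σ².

df = 19. χ²_{0.05} = 30.144, χ²_{0.95} = 10.117. CI for σ² = ((n-1)s²/χ²_{α/2}, (n-1)s²/χ²_{1-α/2}) = (19·19.7/30.144, 19·19.7/10.117) = (12.42, 37.0)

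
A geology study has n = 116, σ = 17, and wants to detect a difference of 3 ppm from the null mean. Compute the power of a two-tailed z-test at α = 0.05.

SE = σ/√n = 17/√116 = 1.578. Non-centrality λ = d/SE = 3/1.578 = 1.901. Power ≈ Φ(λ - z_{α/2}) = Φ(1.901 - 1.96) = Φ(-0.059) = 0.476.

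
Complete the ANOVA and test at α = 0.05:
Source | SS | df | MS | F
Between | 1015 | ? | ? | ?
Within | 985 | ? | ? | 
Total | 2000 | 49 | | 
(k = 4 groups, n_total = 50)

df_between = 3, df_within = 46. MS_between = 338.33, MS_within = 21.41. F = 15.8, F_crit ≈ 2.807. Reject H₀.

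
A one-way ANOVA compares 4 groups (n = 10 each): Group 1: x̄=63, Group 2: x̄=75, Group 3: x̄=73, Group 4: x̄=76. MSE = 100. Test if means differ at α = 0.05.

Grand mean = 71.75. SS_between = 1067.5, MS_between = 355.83. F = 3.558, F_crit ≈ 2.866. Reject H₀.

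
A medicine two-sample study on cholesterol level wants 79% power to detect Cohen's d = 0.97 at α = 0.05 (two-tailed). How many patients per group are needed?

z_{α/2} = 1.96, z_β = Φ⁻¹(0.79) = 0.806. For large effect (d = 0.97): n per group = 2(z_{α/2} + z_β)²/d² = 2(1.96 + 0.806)²/0.97² = 16.3 → 17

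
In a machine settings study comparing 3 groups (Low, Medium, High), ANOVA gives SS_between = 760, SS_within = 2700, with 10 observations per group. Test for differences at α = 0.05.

df_between = 2, df_within = 27. F = MS_between/MS_within = 380.0/100.0 = 3.8. F_crit ≈ 3.354. Reject H₀. At least one mean differs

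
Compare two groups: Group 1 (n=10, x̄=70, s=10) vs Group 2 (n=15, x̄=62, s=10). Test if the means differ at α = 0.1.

Pooled sp = 10.0. t = 1.96, df = 23. Critical t = ±1.714. Reject H₀.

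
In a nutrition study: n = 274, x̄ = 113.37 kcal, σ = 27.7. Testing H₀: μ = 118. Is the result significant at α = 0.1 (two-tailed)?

z = (113.37 - 118)/(27.7/√274) = -2.767. Since |z| > 1.645, significant at α = 0.1.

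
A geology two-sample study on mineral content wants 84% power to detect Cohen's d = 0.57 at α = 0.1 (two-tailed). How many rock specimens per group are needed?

z_{α/2} = 1.645, z_β = Φ⁻¹(0.84) = 0.994. For medium effect (d = 0.57): n per group = 2(z_{α/2} + z_β)²/d² = 2(1.645 + 0.994)²/0.57² = 42.9 → 43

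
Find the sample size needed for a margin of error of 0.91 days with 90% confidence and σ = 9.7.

n = (z*σ/E)² = (1.645×9.7/0.91)² = 307.5 → n = 308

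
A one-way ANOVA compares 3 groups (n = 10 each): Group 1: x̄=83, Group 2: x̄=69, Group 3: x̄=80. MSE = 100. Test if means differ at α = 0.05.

Grand mean = 77.33. SS_between = 1086.67, MS_between = 543.33. F = 5.433, F_crit ≈ 3.354. Reject H₀.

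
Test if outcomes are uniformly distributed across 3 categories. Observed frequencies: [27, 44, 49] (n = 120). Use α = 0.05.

Expected = 40 each. χ² = Σ(O-E)²/E = 6.65. df = 2, critical value = 5.991. Reject H₀.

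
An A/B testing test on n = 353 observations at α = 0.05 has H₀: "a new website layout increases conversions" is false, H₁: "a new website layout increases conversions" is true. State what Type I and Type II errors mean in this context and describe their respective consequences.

Type I (false positive): concluding that a new website layout increases conversions when it is not — rolling out a layout that doesn't actually help — wasted engineering effort. Type II (false negative): failing to conclude that a new website layout increases conversions when it is — discarding a layout that would have improved conversions — lost revenue. Which is costlier depends on domain priorities and is a judgement call rather than a statistical fact.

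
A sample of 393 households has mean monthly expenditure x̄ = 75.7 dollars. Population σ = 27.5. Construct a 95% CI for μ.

CI = x̄ ± z*(σ/√n) = 75.7 ± 1.96(27.5/√393) = 75.7 ± 2.72 = (72.98, 78.42)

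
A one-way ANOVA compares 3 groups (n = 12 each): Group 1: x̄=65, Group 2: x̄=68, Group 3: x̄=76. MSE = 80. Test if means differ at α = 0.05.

Grand mean = 69.67. SS_between = 776.0, MS_between = 388.0. F = 4.85, F_crit ≈ 3.285. Reject H₀.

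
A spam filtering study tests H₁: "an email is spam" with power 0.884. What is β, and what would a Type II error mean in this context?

β = 1 - power = 1 - 0.884 = 0.116. A Type II error is failing to reject H₀ when H₀ is false (false negative) — here, failing to conclude that an email is spam when in fact it is true. Consequence: a spam email lands in the inbox.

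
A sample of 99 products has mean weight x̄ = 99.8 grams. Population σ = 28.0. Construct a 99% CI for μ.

CI = x̄ ± z*(σ/√n) = 99.8 ± 2.576(28.0/√99) = 99.8 ± 7.25 = (92.55, 107.05)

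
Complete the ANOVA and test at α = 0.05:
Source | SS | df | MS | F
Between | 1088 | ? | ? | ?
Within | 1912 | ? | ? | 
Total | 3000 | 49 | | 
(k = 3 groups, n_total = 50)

df_between = 2, df_within = 47. MS_between = 544.0, MS_within = 40.68. F = 13.372, F_crit ≈ 3.195. Reject H₀.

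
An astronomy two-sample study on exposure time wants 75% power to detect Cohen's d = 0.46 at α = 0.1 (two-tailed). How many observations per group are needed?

z_{α/2} = 1.645, z_β = Φ⁻¹(0.75) = 0.674. For small effect (d = 0.46): n per group = 2(z_{α/2} + z_β)²/d² = 2(1.645 + 0.674)²/0.46² = 50.8 → 51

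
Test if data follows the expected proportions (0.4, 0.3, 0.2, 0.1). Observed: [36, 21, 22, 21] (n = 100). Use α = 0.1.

Expected: [40.0, 30.0, 20.0, 10.0]. χ² = 15.4. df = 3, critical = 6.251. Reject H₀.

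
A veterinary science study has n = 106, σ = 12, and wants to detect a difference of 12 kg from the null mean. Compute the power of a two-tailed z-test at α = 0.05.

SE = σ/√n = 12/√106 = 1.166. Non-centrality λ = d/SE = 12/1.166 = 10.296. Power ≈ Φ(λ - z_{α/2}) = Φ(10.296 - 1.96) = Φ(8.336) = 1.0.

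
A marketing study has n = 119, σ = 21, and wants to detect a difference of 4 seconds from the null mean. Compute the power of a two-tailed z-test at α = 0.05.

SE = σ/√n = 21/√119 = 1.925. Non-centrality λ = d/SE = 4/1.925 = 2.078. Power ≈ Φ(λ - z_{α/2}) = Φ(2.078 - 1.96) = Φ(0.118) = 0.547.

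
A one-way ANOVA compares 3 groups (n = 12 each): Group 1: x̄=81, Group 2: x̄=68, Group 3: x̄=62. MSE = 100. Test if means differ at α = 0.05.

Grand mean = 70.33. SS_between = 2264.0, MS_between = 1132.0. F = 11.32, F_crit ≈ 3.285. Reject H₀.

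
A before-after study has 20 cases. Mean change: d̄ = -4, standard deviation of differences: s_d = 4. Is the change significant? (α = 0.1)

t = d̄/(s_d/√n) = -4/(4/√20) = -4.472. df = 19, critical t = ±1.729. Reject H₀.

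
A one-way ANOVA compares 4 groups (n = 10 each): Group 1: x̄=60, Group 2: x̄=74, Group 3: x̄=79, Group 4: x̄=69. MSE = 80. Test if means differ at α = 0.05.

Grand mean = 70.5. SS_between = 1970.0, MS_between = 656.67. F = 8.208, F_crit ≈ 2.866. Reject H₀.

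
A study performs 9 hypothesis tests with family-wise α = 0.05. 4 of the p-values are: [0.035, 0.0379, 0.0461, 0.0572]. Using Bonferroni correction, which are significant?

Bonferroni α = 0.05/9 = 0.00556. None of the given p-values are significant.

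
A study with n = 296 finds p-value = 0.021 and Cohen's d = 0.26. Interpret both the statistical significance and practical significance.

Statistically significant (p = 0.021 < 0.05). Cohen's d = 0.26 indicates a small effect size. Both statistical and practical significance should be considered.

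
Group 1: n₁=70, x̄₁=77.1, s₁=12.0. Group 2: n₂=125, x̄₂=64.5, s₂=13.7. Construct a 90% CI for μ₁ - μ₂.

Difference = 12.6. SE = √(12.0²/70 + 13.7²/125) = 1.886. CI = (9.5, 15.7)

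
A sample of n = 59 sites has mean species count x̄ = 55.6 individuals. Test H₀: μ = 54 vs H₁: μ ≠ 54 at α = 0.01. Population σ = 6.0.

z = (x̄ - μ₀)/(σ/√n) = (55.6 - 54)/(6.0/√59) = 2.048. Critical value: ±2.576. Since |2.048| ≤ 2.576, Fail to reject H₀.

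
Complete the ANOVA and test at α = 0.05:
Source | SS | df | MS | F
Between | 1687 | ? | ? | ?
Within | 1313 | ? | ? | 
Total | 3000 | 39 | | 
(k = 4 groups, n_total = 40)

df_between = 3, df_within = 36. MS_between = 562.33, MS_within = 36.47. F = 15.418, F_crit ≈ 2.866. Reject H₀.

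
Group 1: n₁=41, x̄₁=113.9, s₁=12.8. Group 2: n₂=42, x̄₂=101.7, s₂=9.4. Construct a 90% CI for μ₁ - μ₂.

Difference = 12.2. SE = √(12.8²/41 + 9.4²/42) = 2.47. CI = (8.14, 16.26)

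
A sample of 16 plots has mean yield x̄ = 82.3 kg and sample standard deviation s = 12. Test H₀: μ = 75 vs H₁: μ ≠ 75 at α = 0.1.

t = (x̄ - μ₀)/(s/√n) = (82.3 - 75)/(12/√16) = 2.433. df = 15, critical t = ±1.753. Reject H₀.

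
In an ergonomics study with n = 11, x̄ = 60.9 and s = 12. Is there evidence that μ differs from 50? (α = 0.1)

t = (x̄ - μ₀)/(s/√n) = (60.9 - 50)/(12/√11) = 3.013. df = 10, critical t = ±1.812. Reject H₀.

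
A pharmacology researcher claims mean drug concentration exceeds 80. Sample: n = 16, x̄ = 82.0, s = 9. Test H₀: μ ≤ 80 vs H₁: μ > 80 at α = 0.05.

t = (82.0 - 80)/(9/√16) = 0.889, df = 15. Critical t = 1.753. Fail to reject H₀.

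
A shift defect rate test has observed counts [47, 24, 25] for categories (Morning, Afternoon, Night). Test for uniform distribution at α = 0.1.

Expected = 32 each. χ² = Σ(O-E)²/E = 10.562. df = 2, critical value = 4.605. Reject H₀.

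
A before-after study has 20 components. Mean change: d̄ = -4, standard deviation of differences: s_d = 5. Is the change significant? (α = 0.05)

t = d̄/(s_d/√n) = -4/(5/√20) = -3.578. df = 19, critical t = ±2.093. Reject H₀.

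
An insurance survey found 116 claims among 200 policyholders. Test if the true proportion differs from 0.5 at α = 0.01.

p̂ = 0.58, p₀ = 0.5. z = (p̂ - p₀)/√(p₀(1-p₀)/n) = 2.263. Critical: ±2.576. Fail to reject H₀.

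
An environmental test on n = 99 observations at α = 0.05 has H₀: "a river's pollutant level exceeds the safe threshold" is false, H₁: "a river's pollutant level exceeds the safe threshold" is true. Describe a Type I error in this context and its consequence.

Type I error: rejecting H₀ when it is true — concluding that a river's pollutant level exceeds the safe threshold when in fact it is not. Consequence: shutting down a compliant factory unnecessarily.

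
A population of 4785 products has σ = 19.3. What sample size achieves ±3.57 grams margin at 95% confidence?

Without FPC: n₀ = (1.96×19.3/3.57)² = 112.277. With FPC: n = n₀N/(n₀+N-1) = 109.7 → n = 110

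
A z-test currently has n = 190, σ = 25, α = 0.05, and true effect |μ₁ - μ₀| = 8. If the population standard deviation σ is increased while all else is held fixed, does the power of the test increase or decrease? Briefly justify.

Power decreases: a larger σ inflates the standard error σ/√n, pulling the sampling distribution under H₁ back toward the critical value.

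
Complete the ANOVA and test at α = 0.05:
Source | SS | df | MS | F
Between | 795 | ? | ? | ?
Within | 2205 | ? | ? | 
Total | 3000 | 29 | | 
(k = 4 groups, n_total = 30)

df_between = 3, df_within = 26. MS_between = 265.0, MS_within = 84.81. F = 3.125, F_crit ≈ 2.975. Reject H₀.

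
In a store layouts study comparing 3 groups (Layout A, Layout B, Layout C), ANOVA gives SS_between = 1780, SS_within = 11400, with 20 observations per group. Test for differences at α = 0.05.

df_between = 2, df_within = 57. F = MS_between/MS_within = 890.0/200.0 = 4.45. F_crit ≈ 3.159. Reject H₀. At least one mean differs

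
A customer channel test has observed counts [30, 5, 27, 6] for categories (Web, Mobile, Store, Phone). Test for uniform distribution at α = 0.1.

Expected = 17 each. χ² = Σ(O-E)²/E = 31.412. df = 3, critical value = 6.251. Reject H₀.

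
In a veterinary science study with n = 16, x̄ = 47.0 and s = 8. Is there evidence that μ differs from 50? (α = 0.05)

t = (x̄ - μ₀)/(s/√n) = (47.0 - 50)/(8/√16) = -1.5. df = 15, critical t = ±2.131. Fail to reject H₀.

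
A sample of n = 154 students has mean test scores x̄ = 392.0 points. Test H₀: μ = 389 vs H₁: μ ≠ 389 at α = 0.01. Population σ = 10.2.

z = (x̄ - μ₀)/(σ/√n) = (392.0 - 389)/(10.2/√154) = 3.65. Critical value: ±2.576. Since |3.65| > 2.576, Reject H₀.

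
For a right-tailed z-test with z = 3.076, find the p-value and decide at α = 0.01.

p = P(Z > 3.076) = 1 - Φ(3.076) ≈ 0.001. Since p < 0.01, reject H₀ (significant) at α = 0.01.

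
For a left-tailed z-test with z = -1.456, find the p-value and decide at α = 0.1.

p = P(Z < -1.456) = Φ(-1.456) ≈ 0.0727. Since p < 0.1, reject H₀ (significant) at α = 0.1.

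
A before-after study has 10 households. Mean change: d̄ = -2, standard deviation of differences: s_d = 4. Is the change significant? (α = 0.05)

t = d̄/(s_d/√n) = -2/(4/√10) = -1.581. df = 9, critical t = ±2.262. Fail to reject H₀.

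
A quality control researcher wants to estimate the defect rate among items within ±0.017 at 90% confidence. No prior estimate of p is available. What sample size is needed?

Conservative approach: use p = 0.5 (maximizes p(1-p) = 0.25). n = z²(0.25)/E² = 1.645²×0.25/0.017² = 2340.9 → n = 2341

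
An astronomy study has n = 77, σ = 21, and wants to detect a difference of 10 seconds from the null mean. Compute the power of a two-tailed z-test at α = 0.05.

SE = σ/√n = 21/√77 = 2.393. Non-centrality λ = d/SE = 10/2.393 = 4.179. Power ≈ Φ(λ - z_{α/2}) = Φ(4.179 - 1.96) = Φ(2.219) = 0.987.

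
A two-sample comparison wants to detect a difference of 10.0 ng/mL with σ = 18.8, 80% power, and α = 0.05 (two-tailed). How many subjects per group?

n per group = 2(z_α/2 + z_β)²σ²/d² = 2×(1.96 + 0.84)²×18.8²/10.0² = 55.4 → n = 56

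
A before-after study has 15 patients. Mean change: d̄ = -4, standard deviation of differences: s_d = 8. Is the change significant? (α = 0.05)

t = d̄/(s_d/√n) = -4/(8/√15) = -1.936. df = 14, critical t = ±2.145. Fail to reject H₀.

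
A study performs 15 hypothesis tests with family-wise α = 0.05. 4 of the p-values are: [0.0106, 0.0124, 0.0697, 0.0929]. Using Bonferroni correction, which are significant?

Bonferroni α = 0.05/15 = 0.00333. None of the given p-values are significant.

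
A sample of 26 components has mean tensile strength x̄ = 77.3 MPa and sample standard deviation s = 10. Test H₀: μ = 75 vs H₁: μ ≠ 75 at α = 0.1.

t = (x̄ - μ₀)/(s/√n) = (77.3 - 75)/(10/√26) = 1.173. df = 25, critical t = ±1.708. Fail to reject H₀.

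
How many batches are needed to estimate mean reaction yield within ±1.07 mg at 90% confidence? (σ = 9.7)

n = (z*σ/E)² = (1.645×9.7/1.07)² = 222.4 → n = 223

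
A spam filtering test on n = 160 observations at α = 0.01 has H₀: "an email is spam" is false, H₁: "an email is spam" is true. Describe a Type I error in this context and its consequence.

Type I error: rejecting H₀ when it is true — concluding that an email is spam when in fact it is not. Consequence: a legitimate email is sent to the spam folder and the user misses it.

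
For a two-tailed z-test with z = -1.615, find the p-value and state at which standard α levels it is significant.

p = 2·P(Z > |-1.615|) = 2·(1 - Φ(1.615)) ≈ 0.1063. Not significant at any standard level.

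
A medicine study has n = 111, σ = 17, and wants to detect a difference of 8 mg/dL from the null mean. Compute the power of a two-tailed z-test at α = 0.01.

SE = σ/√n = 17/√111 = 1.614. Non-centrality λ = d/SE = 8/1.614 = 4.958. Power ≈ Φ(λ - z_{α/2}) = Φ(4.958 - 2.576) = Φ(2.382) = 0.991.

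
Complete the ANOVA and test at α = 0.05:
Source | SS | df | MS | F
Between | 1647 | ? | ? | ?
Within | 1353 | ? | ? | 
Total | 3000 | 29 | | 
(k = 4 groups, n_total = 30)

df_between = 3, df_within = 26. MS_between = 549.0, MS_within = 52.04. F = 10.55, F_crit ≈ 2.975. Reject H₀.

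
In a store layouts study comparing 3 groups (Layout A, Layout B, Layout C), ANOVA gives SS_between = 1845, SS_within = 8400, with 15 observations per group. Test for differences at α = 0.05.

df_between = 2, df_within = 42. F = MS_between/MS_within = 922.5/200.0 = 4.612. F_crit ≈ 3.22. Reject H₀. At least one mean differs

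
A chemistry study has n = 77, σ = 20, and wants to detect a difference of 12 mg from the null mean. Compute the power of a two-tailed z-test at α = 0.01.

SE = σ/√n = 20/√77 = 2.279. Non-centrality λ = d/SE = 12/2.279 = 5.265. Power ≈ Φ(λ - z_{α/2}) = Φ(5.265 - 2.576) = Φ(2.689) = 0.996.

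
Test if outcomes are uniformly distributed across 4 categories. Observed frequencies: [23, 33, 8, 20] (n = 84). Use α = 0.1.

Expected = 21 each. χ² = Σ(O-E)²/E = 15.143. df = 3, critical value = 6.251. Reject H₀.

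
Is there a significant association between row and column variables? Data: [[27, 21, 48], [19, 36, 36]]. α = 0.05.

χ² = 6.924. df = 2, critical = 5.991. Reject H₀. Variables are dependent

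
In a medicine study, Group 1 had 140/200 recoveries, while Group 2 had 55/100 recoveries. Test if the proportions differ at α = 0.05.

p̂₁ = 0.7, p̂₂ = 0.55, pooled p̂ = 0.65. z = 2.568. Critical: ±1.96. Reject H₀.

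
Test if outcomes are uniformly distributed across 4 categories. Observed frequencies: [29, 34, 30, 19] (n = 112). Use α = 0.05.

Expected = 28 each. χ² = Σ(O-E)²/E = 4.357. df = 3, critical value = 7.815. Fail to reject H₀.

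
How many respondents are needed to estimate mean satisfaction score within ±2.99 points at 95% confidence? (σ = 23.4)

n = (z*σ/E)² = (1.96×23.4/2.99)² = 235.3 → n = 236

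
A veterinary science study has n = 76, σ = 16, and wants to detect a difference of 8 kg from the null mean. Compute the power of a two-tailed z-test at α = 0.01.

SE = σ/√n = 16/√76 = 1.835. Non-centrality λ = d/SE = 8/1.835 = 4.359. Power ≈ Φ(λ - z_{α/2}) = Φ(4.359 - 2.576) = Φ(1.783) = 0.963.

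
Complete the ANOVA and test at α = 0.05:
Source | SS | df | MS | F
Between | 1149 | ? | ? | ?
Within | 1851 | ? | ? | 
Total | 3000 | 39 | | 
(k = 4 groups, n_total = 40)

df_between = 3, df_within = 36. MS_between = 383.0, MS_within = 51.42. F = 7.449, F_crit ≈ 2.866. Reject H₀.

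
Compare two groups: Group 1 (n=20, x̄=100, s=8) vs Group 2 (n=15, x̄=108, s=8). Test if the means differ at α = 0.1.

Pooled sp = 8.0. t = -2.928, df = 33. Critical t = ±1.692. Reject H₀.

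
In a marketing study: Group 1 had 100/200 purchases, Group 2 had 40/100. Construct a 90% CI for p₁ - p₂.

p̂₁ = 0.5, p̂₂ = 0.4. Difference = 0.1. CI = (0.001, 0.199)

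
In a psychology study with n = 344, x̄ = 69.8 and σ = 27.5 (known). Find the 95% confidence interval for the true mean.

CI = x̄ ± z*(σ/√n) = 69.8 ± 1.96(27.5/√344) = 69.8 ± 2.91 = (66.89, 72.71)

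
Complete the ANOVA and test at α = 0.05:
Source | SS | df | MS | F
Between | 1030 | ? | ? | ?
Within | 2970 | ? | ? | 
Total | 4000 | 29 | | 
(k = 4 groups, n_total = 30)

df_between = 3, df_within = 26. MS_between = 343.33, MS_within = 114.23. F = 3.006, F_crit ≈ 2.975. Reject H₀.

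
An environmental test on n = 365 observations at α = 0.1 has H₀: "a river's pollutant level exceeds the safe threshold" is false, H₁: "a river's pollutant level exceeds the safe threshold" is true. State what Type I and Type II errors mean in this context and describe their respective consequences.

Type I (false positive): concluding that a river's pollutant level exceeds the safe threshold when it is not — shutting down a compliant factory unnecessarily. Type II (false negative): failing to conclude that a river's pollutant level exceeds the safe threshold when it is — allowing unsafe pollution to continue. Which is costlier depends on domain priorities and is a judgement call rather than a statistical fact.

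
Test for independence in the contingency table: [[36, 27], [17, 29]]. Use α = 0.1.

χ² = 4.337. df = 1, critical = 2.706. Reject H₀. Variables are dependent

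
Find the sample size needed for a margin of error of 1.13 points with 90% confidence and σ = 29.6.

n = (z*σ/E)² = (1.645×29.6/1.13)² = 1856.8 → n = 1857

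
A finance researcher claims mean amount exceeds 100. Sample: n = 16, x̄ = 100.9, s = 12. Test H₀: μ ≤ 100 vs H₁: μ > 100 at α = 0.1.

t = (100.9 - 100)/(12/√16) = 0.3, df = 15. Critical t = 1.341. Fail to reject H₀.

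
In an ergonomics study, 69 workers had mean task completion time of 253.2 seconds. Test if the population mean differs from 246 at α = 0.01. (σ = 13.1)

z = (x̄ - μ₀)/(σ/√n) = (253.2 - 246)/(13.1/√69) = 4.565. Critical value: ±2.576. Since |4.565| > 2.576, Reject H₀.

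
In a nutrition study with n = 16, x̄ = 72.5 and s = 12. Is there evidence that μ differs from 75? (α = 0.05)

t = (x̄ - μ₀)/(s/√n) = (72.5 - 75)/(12/√16) = -0.833. df = 15, critical t = ±2.131. Fail to reject H₀.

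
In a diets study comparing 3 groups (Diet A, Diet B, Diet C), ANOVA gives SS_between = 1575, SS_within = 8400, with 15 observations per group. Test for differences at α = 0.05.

df_between = 2, df_within = 42. F = MS_between/MS_within = 787.5/200.0 = 3.938. F_crit ≈ 3.22. Reject H₀. At least one mean differs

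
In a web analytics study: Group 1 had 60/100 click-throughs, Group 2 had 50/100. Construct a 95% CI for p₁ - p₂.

p̂₁ = 0.6, p̂₂ = 0.5. Difference = 0.1. CI = (-0.037, 0.237)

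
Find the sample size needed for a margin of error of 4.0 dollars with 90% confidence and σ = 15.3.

n = (z*σ/E)² = (1.645×15.3/4.0)² = 39.6 → n = 40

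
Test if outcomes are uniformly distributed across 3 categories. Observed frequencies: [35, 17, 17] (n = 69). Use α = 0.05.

Expected = 23 each. χ² = Σ(O-E)²/E = 9.391. df = 2, critical value = 5.991. Reject H₀.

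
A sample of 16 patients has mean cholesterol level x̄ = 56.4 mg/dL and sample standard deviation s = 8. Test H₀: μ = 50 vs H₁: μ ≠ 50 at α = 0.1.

t = (x̄ - μ₀)/(s/√n) = (56.4 - 50)/(8/√16) = 3.2. df = 15, critical t = ±1.753. Reject H₀.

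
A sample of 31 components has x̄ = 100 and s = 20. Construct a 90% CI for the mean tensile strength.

CI = x̄ ± t*(s/√n) = 100 ± 1.697(20/√31) = (93.9, 106.1)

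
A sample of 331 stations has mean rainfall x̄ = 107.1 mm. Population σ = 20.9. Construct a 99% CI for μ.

CI = x̄ ± z*(σ/√n) = 107.1 ± 2.576(20.9/√331) = 107.1 ± 2.96 = (104.14, 110.06)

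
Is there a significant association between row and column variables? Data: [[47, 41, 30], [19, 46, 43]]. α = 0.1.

χ² = 14.066. df = 2, critical = 4.605. Reject H₀. Variables are dependent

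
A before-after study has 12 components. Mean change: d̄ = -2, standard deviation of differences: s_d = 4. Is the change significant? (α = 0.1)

t = d̄/(s_d/√n) = -2/(4/√12) = -1.732. df = 11, critical t = ±1.796. Fail to reject H₀.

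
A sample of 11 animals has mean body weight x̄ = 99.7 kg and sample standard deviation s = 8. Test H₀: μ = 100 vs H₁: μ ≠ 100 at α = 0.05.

t = (x̄ - μ₀)/(s/√n) = (99.7 - 100)/(8/√11) = -0.124. df = 10, critical t = ±2.228. Fail to reject H₀.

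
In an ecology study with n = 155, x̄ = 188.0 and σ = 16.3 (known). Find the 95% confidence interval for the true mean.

CI = x̄ ± z*(σ/√n) = 188.0 ± 1.96(16.3/√155) = 188.0 ± 2.57 = (185.43, 190.57)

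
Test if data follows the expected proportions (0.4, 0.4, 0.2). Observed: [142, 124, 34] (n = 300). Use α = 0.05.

Expected: [120.0, 120.0, 60.0]. χ² = 15.433. df = 2, critical = 5.991. Reject H₀.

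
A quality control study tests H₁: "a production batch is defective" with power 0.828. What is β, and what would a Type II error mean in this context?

β = 1 - power = 1 - 0.828 = 0.172. A Type II error is failing to reject H₀ when H₀ is false (false negative) — here, failing to conclude that a production batch is defective when in fact it is true. Consequence: shipping a defective batch — faulty products reach customers.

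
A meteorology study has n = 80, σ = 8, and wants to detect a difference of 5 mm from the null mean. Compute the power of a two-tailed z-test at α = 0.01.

SE = σ/√n = 8/√80 = 0.894. Non-centrality λ = d/SE = 5/0.894 = 5.59. Power ≈ Φ(λ - z_{α/2}) = Φ(5.59 - 2.576) = Φ(3.014) = 0.999.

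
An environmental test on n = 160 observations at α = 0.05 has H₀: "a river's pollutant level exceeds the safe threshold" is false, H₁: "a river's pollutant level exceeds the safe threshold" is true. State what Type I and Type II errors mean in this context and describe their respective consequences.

Type I (false positive): concluding that a river's pollutant level exceeds the safe threshold when it is not — shutting down a compliant factory unnecessarily. Type II (false negative): failing to conclude that a river's pollutant level exceeds the safe threshold when it is — allowing unsafe pollution to continue. Which is costlier depends on domain priorities and is a judgement call rather than a statistical fact.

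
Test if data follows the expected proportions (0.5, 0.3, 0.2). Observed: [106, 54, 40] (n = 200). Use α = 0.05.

Expected: [100.0, 60.0, 40.0]. χ² = 0.96. df = 2, critical = 5.991. Fail to reject H₀.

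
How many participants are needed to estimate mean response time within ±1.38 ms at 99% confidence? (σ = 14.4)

n = (z*σ/E)² = (2.576×14.4/1.38)² = 722.5 → n = 723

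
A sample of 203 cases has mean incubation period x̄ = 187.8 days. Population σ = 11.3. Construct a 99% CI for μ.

CI = x̄ ± z*(σ/√n) = 187.8 ± 2.576(11.3/√203) = 187.8 ± 2.04 = (185.76, 189.84)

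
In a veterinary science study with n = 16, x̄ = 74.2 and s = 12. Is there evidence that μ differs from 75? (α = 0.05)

t = (x̄ - μ₀)/(s/√n) = (74.2 - 75)/(12/√16) = -0.267. df = 15, critical t = ±2.131. Fail to reject H₀.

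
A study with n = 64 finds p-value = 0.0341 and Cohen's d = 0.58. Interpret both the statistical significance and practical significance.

Statistically significant (p = 0.0341 < 0.05). Cohen's d = 0.58 indicates a medium effect size. Both statistical and practical significance should be considered.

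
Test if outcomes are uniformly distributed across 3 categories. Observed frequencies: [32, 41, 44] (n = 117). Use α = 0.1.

Expected = 39 each. χ² = Σ(O-E)²/E = 2.0. df = 2, critical value = 4.605. Fail to reject H₀.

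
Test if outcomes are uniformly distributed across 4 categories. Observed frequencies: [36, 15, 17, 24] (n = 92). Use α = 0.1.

Expected = 23 each. χ² = Σ(O-E)²/E = 11.739. df = 3, critical value = 6.251. Reject H₀.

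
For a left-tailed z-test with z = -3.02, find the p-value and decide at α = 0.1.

p = P(Z < -3.02) = Φ(-3.02) ≈ 0.0013. Since p < 0.1, reject H₀ (significant) at α = 0.1.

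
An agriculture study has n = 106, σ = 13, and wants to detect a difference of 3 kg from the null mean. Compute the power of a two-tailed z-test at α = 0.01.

SE = σ/√n = 13/√106 = 1.263. Non-centrality λ = d/SE = 3/1.263 = 2.376. Power ≈ Φ(λ - z_{α/2}) = Φ(2.376 - 2.576) = Φ(-0.2) = 0.421.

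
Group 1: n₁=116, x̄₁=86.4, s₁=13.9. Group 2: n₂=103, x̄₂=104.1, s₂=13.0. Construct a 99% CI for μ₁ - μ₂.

Difference = -17.7. SE = √(13.9²/116 + 13.0²/103) = 1.818. CI = (-22.38, -13.02)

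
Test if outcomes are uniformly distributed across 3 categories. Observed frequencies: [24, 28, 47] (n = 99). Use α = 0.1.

Expected = 33 each. χ² = Σ(O-E)²/E = 9.152. df = 2, critical value = 4.605. Reject H₀.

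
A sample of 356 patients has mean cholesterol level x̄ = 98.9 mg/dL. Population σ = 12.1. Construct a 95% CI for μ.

CI = x̄ ± z*(σ/√n) = 98.9 ± 1.96(12.1/√356) = 98.9 ± 1.26 = (97.64, 100.16)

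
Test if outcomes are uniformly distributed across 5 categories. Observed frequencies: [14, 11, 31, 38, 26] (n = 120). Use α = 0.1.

Expected = 24 each. χ² = Σ(O-E)²/E = 21.583. df = 4, critical value = 7.779. Reject H₀.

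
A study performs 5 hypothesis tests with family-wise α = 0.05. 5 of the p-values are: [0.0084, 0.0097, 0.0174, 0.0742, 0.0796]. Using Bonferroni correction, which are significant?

Bonferroni α = 0.05/5 = 0.01. Significant p-values: [0.0084, 0.0097]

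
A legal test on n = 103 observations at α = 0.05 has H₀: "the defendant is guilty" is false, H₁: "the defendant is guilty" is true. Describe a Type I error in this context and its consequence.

Type I error: rejecting H₀ when it is true — concluding that the defendant is guilty when in fact it is not. Consequence: convicting an innocent person.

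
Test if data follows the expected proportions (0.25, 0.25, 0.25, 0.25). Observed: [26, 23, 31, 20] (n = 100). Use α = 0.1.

Expected: [25.0, 25.0, 25.0, 25.0]. χ² = 2.64. df = 3, critical = 6.251. Fail to reject H₀.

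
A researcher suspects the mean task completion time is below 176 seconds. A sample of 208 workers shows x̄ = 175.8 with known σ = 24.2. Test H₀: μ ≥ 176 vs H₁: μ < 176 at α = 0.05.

z = -0.119. Critical value: -1.645. Fail to reject H₀.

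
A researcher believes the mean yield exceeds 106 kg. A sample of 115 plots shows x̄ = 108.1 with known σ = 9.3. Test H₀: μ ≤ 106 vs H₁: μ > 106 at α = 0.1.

z = 2.422. Critical value: 1.28. Reject H₀.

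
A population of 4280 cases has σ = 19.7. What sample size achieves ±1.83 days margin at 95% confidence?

Without FPC: n₀ = (1.96×19.7/1.83)² = 445.187. With FPC: n = n₀N/(n₀+N-1) = 403.3 → n = 404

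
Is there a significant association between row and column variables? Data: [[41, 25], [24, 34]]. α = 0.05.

χ² = 5.325. df = 1, critical = 3.841. Reject H₀. Variables are dependent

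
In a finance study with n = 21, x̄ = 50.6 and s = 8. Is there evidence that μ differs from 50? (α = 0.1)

t = (x̄ - μ₀)/(s/√n) = (50.6 - 50)/(8/√21) = 0.344. df = 20, critical t = ±1.725. Fail to reject H₀.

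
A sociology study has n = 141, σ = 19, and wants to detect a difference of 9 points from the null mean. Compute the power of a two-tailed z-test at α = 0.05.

SE = σ/√n = 19/√141 = 1.6. Non-centrality λ = d/SE = 9/1.6 = 5.625. Power ≈ Φ(λ - z_{α/2}) = Φ(5.625 - 1.96) = Φ(3.665) = 1.0.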